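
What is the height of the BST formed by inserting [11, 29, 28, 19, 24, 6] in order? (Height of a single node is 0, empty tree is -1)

Insertion order: [11, 29, 28, 19, 24, 6]
Tree (level-order array): [11, 6, 29, None, None, 28, None, 19, None, None, 24]
Compute height bottom-up (empty subtree = -1):
  height(6) = 1 + max(-1, -1) = 0
  height(24) = 1 + max(-1, -1) = 0
  height(19) = 1 + max(-1, 0) = 1
  height(28) = 1 + max(1, -1) = 2
  height(29) = 1 + max(2, -1) = 3
  height(11) = 1 + max(0, 3) = 4
Height = 4


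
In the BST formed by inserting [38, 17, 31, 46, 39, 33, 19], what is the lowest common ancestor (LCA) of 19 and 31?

Tree insertion order: [38, 17, 31, 46, 39, 33, 19]
Tree (level-order array): [38, 17, 46, None, 31, 39, None, 19, 33]
In a BST, the LCA of p=19, q=31 is the first node v on the
root-to-leaf path with p <= v <= q (go left if both < v, right if both > v).
Walk from root:
  at 38: both 19 and 31 < 38, go left
  at 17: both 19 and 31 > 17, go right
  at 31: 19 <= 31 <= 31, this is the LCA
LCA = 31


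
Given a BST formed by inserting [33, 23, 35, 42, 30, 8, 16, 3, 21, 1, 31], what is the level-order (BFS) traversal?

Tree insertion order: [33, 23, 35, 42, 30, 8, 16, 3, 21, 1, 31]
Tree (level-order array): [33, 23, 35, 8, 30, None, 42, 3, 16, None, 31, None, None, 1, None, None, 21]
BFS from the root, enqueuing left then right child of each popped node:
  queue [33] -> pop 33, enqueue [23, 35], visited so far: [33]
  queue [23, 35] -> pop 23, enqueue [8, 30], visited so far: [33, 23]
  queue [35, 8, 30] -> pop 35, enqueue [42], visited so far: [33, 23, 35]
  queue [8, 30, 42] -> pop 8, enqueue [3, 16], visited so far: [33, 23, 35, 8]
  queue [30, 42, 3, 16] -> pop 30, enqueue [31], visited so far: [33, 23, 35, 8, 30]
  queue [42, 3, 16, 31] -> pop 42, enqueue [none], visited so far: [33, 23, 35, 8, 30, 42]
  queue [3, 16, 31] -> pop 3, enqueue [1], visited so far: [33, 23, 35, 8, 30, 42, 3]
  queue [16, 31, 1] -> pop 16, enqueue [21], visited so far: [33, 23, 35, 8, 30, 42, 3, 16]
  queue [31, 1, 21] -> pop 31, enqueue [none], visited so far: [33, 23, 35, 8, 30, 42, 3, 16, 31]
  queue [1, 21] -> pop 1, enqueue [none], visited so far: [33, 23, 35, 8, 30, 42, 3, 16, 31, 1]
  queue [21] -> pop 21, enqueue [none], visited so far: [33, 23, 35, 8, 30, 42, 3, 16, 31, 1, 21]
Result: [33, 23, 35, 8, 30, 42, 3, 16, 31, 1, 21]


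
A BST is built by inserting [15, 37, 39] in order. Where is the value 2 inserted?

Starting tree (level order): [15, None, 37, None, 39]
Insertion path: 15
Result: insert 2 as left child of 15
Final tree (level order): [15, 2, 37, None, None, None, 39]


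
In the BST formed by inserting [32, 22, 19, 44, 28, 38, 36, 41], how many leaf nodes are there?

Tree built from: [32, 22, 19, 44, 28, 38, 36, 41]
Tree (level-order array): [32, 22, 44, 19, 28, 38, None, None, None, None, None, 36, 41]
Rule: A leaf has 0 children.
Per-node child counts:
  node 32: 2 child(ren)
  node 22: 2 child(ren)
  node 19: 0 child(ren)
  node 28: 0 child(ren)
  node 44: 1 child(ren)
  node 38: 2 child(ren)
  node 36: 0 child(ren)
  node 41: 0 child(ren)
Matching nodes: [19, 28, 36, 41]
Count of leaf nodes: 4


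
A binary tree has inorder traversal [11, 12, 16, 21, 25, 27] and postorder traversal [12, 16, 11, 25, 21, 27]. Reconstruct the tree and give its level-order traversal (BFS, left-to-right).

Inorder:   [11, 12, 16, 21, 25, 27]
Postorder: [12, 16, 11, 25, 21, 27]
Algorithm: postorder visits root last, so walk postorder right-to-left;
each value is the root of the current inorder slice — split it at that
value, recurse on the right subtree first, then the left.
Recursive splits:
  root=27; inorder splits into left=[11, 12, 16, 21, 25], right=[]
  root=21; inorder splits into left=[11, 12, 16], right=[25]
  root=25; inorder splits into left=[], right=[]
  root=11; inorder splits into left=[], right=[12, 16]
  root=16; inorder splits into left=[12], right=[]
  root=12; inorder splits into left=[], right=[]
Reconstructed level-order: [27, 21, 11, 25, 16, 12]


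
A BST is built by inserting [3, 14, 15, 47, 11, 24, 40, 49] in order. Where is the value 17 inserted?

Starting tree (level order): [3, None, 14, 11, 15, None, None, None, 47, 24, 49, None, 40]
Insertion path: 3 -> 14 -> 15 -> 47 -> 24
Result: insert 17 as left child of 24
Final tree (level order): [3, None, 14, 11, 15, None, None, None, 47, 24, 49, 17, 40]


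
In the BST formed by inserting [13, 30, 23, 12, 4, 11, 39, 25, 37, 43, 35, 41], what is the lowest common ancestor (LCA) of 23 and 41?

Tree insertion order: [13, 30, 23, 12, 4, 11, 39, 25, 37, 43, 35, 41]
Tree (level-order array): [13, 12, 30, 4, None, 23, 39, None, 11, None, 25, 37, 43, None, None, None, None, 35, None, 41]
In a BST, the LCA of p=23, q=41 is the first node v on the
root-to-leaf path with p <= v <= q (go left if both < v, right if both > v).
Walk from root:
  at 13: both 23 and 41 > 13, go right
  at 30: 23 <= 30 <= 41, this is the LCA
LCA = 30


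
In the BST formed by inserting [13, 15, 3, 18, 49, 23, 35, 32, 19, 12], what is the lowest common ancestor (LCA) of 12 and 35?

Tree insertion order: [13, 15, 3, 18, 49, 23, 35, 32, 19, 12]
Tree (level-order array): [13, 3, 15, None, 12, None, 18, None, None, None, 49, 23, None, 19, 35, None, None, 32]
In a BST, the LCA of p=12, q=35 is the first node v on the
root-to-leaf path with p <= v <= q (go left if both < v, right if both > v).
Walk from root:
  at 13: 12 <= 13 <= 35, this is the LCA
LCA = 13


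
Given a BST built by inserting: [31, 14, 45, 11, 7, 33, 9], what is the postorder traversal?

Tree insertion order: [31, 14, 45, 11, 7, 33, 9]
Tree (level-order array): [31, 14, 45, 11, None, 33, None, 7, None, None, None, None, 9]
Postorder traversal: [9, 7, 11, 14, 33, 45, 31]


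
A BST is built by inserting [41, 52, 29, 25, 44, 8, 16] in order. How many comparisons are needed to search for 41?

Search path for 41: 41
Found: True
Comparisons: 1


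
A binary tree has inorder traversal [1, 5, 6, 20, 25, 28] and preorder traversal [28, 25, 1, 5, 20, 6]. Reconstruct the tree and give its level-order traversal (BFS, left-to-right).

Inorder:  [1, 5, 6, 20, 25, 28]
Preorder: [28, 25, 1, 5, 20, 6]
Algorithm: preorder visits root first, so consume preorder in order;
for each root, split the current inorder slice at that value into
left-subtree inorder and right-subtree inorder, then recurse.
Recursive splits:
  root=28; inorder splits into left=[1, 5, 6, 20, 25], right=[]
  root=25; inorder splits into left=[1, 5, 6, 20], right=[]
  root=1; inorder splits into left=[], right=[5, 6, 20]
  root=5; inorder splits into left=[], right=[6, 20]
  root=20; inorder splits into left=[6], right=[]
  root=6; inorder splits into left=[], right=[]
Reconstructed level-order: [28, 25, 1, 5, 20, 6]


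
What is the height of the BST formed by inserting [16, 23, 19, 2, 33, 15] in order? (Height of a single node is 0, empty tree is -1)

Insertion order: [16, 23, 19, 2, 33, 15]
Tree (level-order array): [16, 2, 23, None, 15, 19, 33]
Compute height bottom-up (empty subtree = -1):
  height(15) = 1 + max(-1, -1) = 0
  height(2) = 1 + max(-1, 0) = 1
  height(19) = 1 + max(-1, -1) = 0
  height(33) = 1 + max(-1, -1) = 0
  height(23) = 1 + max(0, 0) = 1
  height(16) = 1 + max(1, 1) = 2
Height = 2


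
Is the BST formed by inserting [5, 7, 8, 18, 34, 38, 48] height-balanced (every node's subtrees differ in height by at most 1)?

Tree (level-order array): [5, None, 7, None, 8, None, 18, None, 34, None, 38, None, 48]
Definition: a tree is height-balanced if, at every node, |h(left) - h(right)| <= 1 (empty subtree has height -1).
Bottom-up per-node check:
  node 48: h_left=-1, h_right=-1, diff=0 [OK], height=0
  node 38: h_left=-1, h_right=0, diff=1 [OK], height=1
  node 34: h_left=-1, h_right=1, diff=2 [FAIL (|-1-1|=2 > 1)], height=2
  node 18: h_left=-1, h_right=2, diff=3 [FAIL (|-1-2|=3 > 1)], height=3
  node 8: h_left=-1, h_right=3, diff=4 [FAIL (|-1-3|=4 > 1)], height=4
  node 7: h_left=-1, h_right=4, diff=5 [FAIL (|-1-4|=5 > 1)], height=5
  node 5: h_left=-1, h_right=5, diff=6 [FAIL (|-1-5|=6 > 1)], height=6
Node 34 violates the condition: |-1 - 1| = 2 > 1.
Result: Not balanced


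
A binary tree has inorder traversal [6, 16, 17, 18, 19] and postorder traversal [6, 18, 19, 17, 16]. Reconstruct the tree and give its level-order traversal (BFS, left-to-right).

Inorder:   [6, 16, 17, 18, 19]
Postorder: [6, 18, 19, 17, 16]
Algorithm: postorder visits root last, so walk postorder right-to-left;
each value is the root of the current inorder slice — split it at that
value, recurse on the right subtree first, then the left.
Recursive splits:
  root=16; inorder splits into left=[6], right=[17, 18, 19]
  root=17; inorder splits into left=[], right=[18, 19]
  root=19; inorder splits into left=[18], right=[]
  root=18; inorder splits into left=[], right=[]
  root=6; inorder splits into left=[], right=[]
Reconstructed level-order: [16, 6, 17, 19, 18]


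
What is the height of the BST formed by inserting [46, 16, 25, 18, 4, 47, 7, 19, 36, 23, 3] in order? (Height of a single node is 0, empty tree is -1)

Insertion order: [46, 16, 25, 18, 4, 47, 7, 19, 36, 23, 3]
Tree (level-order array): [46, 16, 47, 4, 25, None, None, 3, 7, 18, 36, None, None, None, None, None, 19, None, None, None, 23]
Compute height bottom-up (empty subtree = -1):
  height(3) = 1 + max(-1, -1) = 0
  height(7) = 1 + max(-1, -1) = 0
  height(4) = 1 + max(0, 0) = 1
  height(23) = 1 + max(-1, -1) = 0
  height(19) = 1 + max(-1, 0) = 1
  height(18) = 1 + max(-1, 1) = 2
  height(36) = 1 + max(-1, -1) = 0
  height(25) = 1 + max(2, 0) = 3
  height(16) = 1 + max(1, 3) = 4
  height(47) = 1 + max(-1, -1) = 0
  height(46) = 1 + max(4, 0) = 5
Height = 5


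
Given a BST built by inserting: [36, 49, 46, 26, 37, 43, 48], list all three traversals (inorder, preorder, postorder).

Tree insertion order: [36, 49, 46, 26, 37, 43, 48]
Tree (level-order array): [36, 26, 49, None, None, 46, None, 37, 48, None, 43]
Inorder (L, root, R): [26, 36, 37, 43, 46, 48, 49]
Preorder (root, L, R): [36, 26, 49, 46, 37, 43, 48]
Postorder (L, R, root): [26, 43, 37, 48, 46, 49, 36]


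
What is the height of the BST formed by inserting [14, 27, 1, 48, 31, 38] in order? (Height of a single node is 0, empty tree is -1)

Insertion order: [14, 27, 1, 48, 31, 38]
Tree (level-order array): [14, 1, 27, None, None, None, 48, 31, None, None, 38]
Compute height bottom-up (empty subtree = -1):
  height(1) = 1 + max(-1, -1) = 0
  height(38) = 1 + max(-1, -1) = 0
  height(31) = 1 + max(-1, 0) = 1
  height(48) = 1 + max(1, -1) = 2
  height(27) = 1 + max(-1, 2) = 3
  height(14) = 1 + max(0, 3) = 4
Height = 4


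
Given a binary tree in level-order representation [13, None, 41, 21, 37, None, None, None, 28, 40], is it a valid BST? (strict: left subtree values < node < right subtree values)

Level-order array: [13, None, 41, 21, 37, None, None, None, 28, 40]
Validate using subtree bounds (lo, hi): at each node, require lo < value < hi,
then recurse left with hi=value and right with lo=value.
Preorder trace (stopping at first violation):
  at node 13 with bounds (-inf, +inf): OK
  at node 41 with bounds (13, +inf): OK
  at node 21 with bounds (13, 41): OK
  at node 37 with bounds (41, +inf): VIOLATION
Node 37 violates its bound: not (41 < 37 < +inf).
Result: Not a valid BST


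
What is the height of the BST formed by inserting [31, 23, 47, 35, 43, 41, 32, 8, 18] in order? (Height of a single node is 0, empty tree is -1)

Insertion order: [31, 23, 47, 35, 43, 41, 32, 8, 18]
Tree (level-order array): [31, 23, 47, 8, None, 35, None, None, 18, 32, 43, None, None, None, None, 41]
Compute height bottom-up (empty subtree = -1):
  height(18) = 1 + max(-1, -1) = 0
  height(8) = 1 + max(-1, 0) = 1
  height(23) = 1 + max(1, -1) = 2
  height(32) = 1 + max(-1, -1) = 0
  height(41) = 1 + max(-1, -1) = 0
  height(43) = 1 + max(0, -1) = 1
  height(35) = 1 + max(0, 1) = 2
  height(47) = 1 + max(2, -1) = 3
  height(31) = 1 + max(2, 3) = 4
Height = 4


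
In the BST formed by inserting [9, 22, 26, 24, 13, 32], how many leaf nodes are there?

Tree built from: [9, 22, 26, 24, 13, 32]
Tree (level-order array): [9, None, 22, 13, 26, None, None, 24, 32]
Rule: A leaf has 0 children.
Per-node child counts:
  node 9: 1 child(ren)
  node 22: 2 child(ren)
  node 13: 0 child(ren)
  node 26: 2 child(ren)
  node 24: 0 child(ren)
  node 32: 0 child(ren)
Matching nodes: [13, 24, 32]
Count of leaf nodes: 3


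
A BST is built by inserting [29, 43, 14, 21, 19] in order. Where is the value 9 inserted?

Starting tree (level order): [29, 14, 43, None, 21, None, None, 19]
Insertion path: 29 -> 14
Result: insert 9 as left child of 14
Final tree (level order): [29, 14, 43, 9, 21, None, None, None, None, 19]


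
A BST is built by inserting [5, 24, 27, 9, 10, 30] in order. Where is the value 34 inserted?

Starting tree (level order): [5, None, 24, 9, 27, None, 10, None, 30]
Insertion path: 5 -> 24 -> 27 -> 30
Result: insert 34 as right child of 30
Final tree (level order): [5, None, 24, 9, 27, None, 10, None, 30, None, None, None, 34]


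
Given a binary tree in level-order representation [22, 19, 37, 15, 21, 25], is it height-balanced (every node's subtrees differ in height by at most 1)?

Tree (level-order array): [22, 19, 37, 15, 21, 25]
Definition: a tree is height-balanced if, at every node, |h(left) - h(right)| <= 1 (empty subtree has height -1).
Bottom-up per-node check:
  node 15: h_left=-1, h_right=-1, diff=0 [OK], height=0
  node 21: h_left=-1, h_right=-1, diff=0 [OK], height=0
  node 19: h_left=0, h_right=0, diff=0 [OK], height=1
  node 25: h_left=-1, h_right=-1, diff=0 [OK], height=0
  node 37: h_left=0, h_right=-1, diff=1 [OK], height=1
  node 22: h_left=1, h_right=1, diff=0 [OK], height=2
All nodes satisfy the balance condition.
Result: Balanced


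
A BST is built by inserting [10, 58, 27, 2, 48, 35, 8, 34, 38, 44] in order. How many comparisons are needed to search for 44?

Search path for 44: 10 -> 58 -> 27 -> 48 -> 35 -> 38 -> 44
Found: True
Comparisons: 7


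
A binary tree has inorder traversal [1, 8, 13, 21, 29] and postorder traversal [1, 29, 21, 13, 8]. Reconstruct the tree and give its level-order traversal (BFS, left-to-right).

Inorder:   [1, 8, 13, 21, 29]
Postorder: [1, 29, 21, 13, 8]
Algorithm: postorder visits root last, so walk postorder right-to-left;
each value is the root of the current inorder slice — split it at that
value, recurse on the right subtree first, then the left.
Recursive splits:
  root=8; inorder splits into left=[1], right=[13, 21, 29]
  root=13; inorder splits into left=[], right=[21, 29]
  root=21; inorder splits into left=[], right=[29]
  root=29; inorder splits into left=[], right=[]
  root=1; inorder splits into left=[], right=[]
Reconstructed level-order: [8, 1, 13, 21, 29]


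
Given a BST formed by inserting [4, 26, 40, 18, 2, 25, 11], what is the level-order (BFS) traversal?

Tree insertion order: [4, 26, 40, 18, 2, 25, 11]
Tree (level-order array): [4, 2, 26, None, None, 18, 40, 11, 25]
BFS from the root, enqueuing left then right child of each popped node:
  queue [4] -> pop 4, enqueue [2, 26], visited so far: [4]
  queue [2, 26] -> pop 2, enqueue [none], visited so far: [4, 2]
  queue [26] -> pop 26, enqueue [18, 40], visited so far: [4, 2, 26]
  queue [18, 40] -> pop 18, enqueue [11, 25], visited so far: [4, 2, 26, 18]
  queue [40, 11, 25] -> pop 40, enqueue [none], visited so far: [4, 2, 26, 18, 40]
  queue [11, 25] -> pop 11, enqueue [none], visited so far: [4, 2, 26, 18, 40, 11]
  queue [25] -> pop 25, enqueue [none], visited so far: [4, 2, 26, 18, 40, 11, 25]
Result: [4, 2, 26, 18, 40, 11, 25]


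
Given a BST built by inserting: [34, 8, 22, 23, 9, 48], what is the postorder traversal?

Tree insertion order: [34, 8, 22, 23, 9, 48]
Tree (level-order array): [34, 8, 48, None, 22, None, None, 9, 23]
Postorder traversal: [9, 23, 22, 8, 48, 34]


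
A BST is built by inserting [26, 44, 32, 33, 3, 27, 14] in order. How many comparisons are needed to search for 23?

Search path for 23: 26 -> 3 -> 14
Found: False
Comparisons: 3


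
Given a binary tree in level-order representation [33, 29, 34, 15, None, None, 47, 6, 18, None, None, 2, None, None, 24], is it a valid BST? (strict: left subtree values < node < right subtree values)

Level-order array: [33, 29, 34, 15, None, None, 47, 6, 18, None, None, 2, None, None, 24]
Validate using subtree bounds (lo, hi): at each node, require lo < value < hi,
then recurse left with hi=value and right with lo=value.
Preorder trace (stopping at first violation):
  at node 33 with bounds (-inf, +inf): OK
  at node 29 with bounds (-inf, 33): OK
  at node 15 with bounds (-inf, 29): OK
  at node 6 with bounds (-inf, 15): OK
  at node 2 with bounds (-inf, 6): OK
  at node 18 with bounds (15, 29): OK
  at node 24 with bounds (18, 29): OK
  at node 34 with bounds (33, +inf): OK
  at node 47 with bounds (34, +inf): OK
No violation found at any node.
Result: Valid BST


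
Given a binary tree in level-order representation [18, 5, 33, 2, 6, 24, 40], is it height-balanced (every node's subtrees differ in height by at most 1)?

Tree (level-order array): [18, 5, 33, 2, 6, 24, 40]
Definition: a tree is height-balanced if, at every node, |h(left) - h(right)| <= 1 (empty subtree has height -1).
Bottom-up per-node check:
  node 2: h_left=-1, h_right=-1, diff=0 [OK], height=0
  node 6: h_left=-1, h_right=-1, diff=0 [OK], height=0
  node 5: h_left=0, h_right=0, diff=0 [OK], height=1
  node 24: h_left=-1, h_right=-1, diff=0 [OK], height=0
  node 40: h_left=-1, h_right=-1, diff=0 [OK], height=0
  node 33: h_left=0, h_right=0, diff=0 [OK], height=1
  node 18: h_left=1, h_right=1, diff=0 [OK], height=2
All nodes satisfy the balance condition.
Result: Balanced


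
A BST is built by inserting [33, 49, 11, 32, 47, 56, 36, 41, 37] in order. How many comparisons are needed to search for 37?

Search path for 37: 33 -> 49 -> 47 -> 36 -> 41 -> 37
Found: True
Comparisons: 6


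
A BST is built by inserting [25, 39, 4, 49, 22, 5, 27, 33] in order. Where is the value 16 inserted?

Starting tree (level order): [25, 4, 39, None, 22, 27, 49, 5, None, None, 33]
Insertion path: 25 -> 4 -> 22 -> 5
Result: insert 16 as right child of 5
Final tree (level order): [25, 4, 39, None, 22, 27, 49, 5, None, None, 33, None, None, None, 16]


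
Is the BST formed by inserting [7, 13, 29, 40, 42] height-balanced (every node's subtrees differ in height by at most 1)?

Tree (level-order array): [7, None, 13, None, 29, None, 40, None, 42]
Definition: a tree is height-balanced if, at every node, |h(left) - h(right)| <= 1 (empty subtree has height -1).
Bottom-up per-node check:
  node 42: h_left=-1, h_right=-1, diff=0 [OK], height=0
  node 40: h_left=-1, h_right=0, diff=1 [OK], height=1
  node 29: h_left=-1, h_right=1, diff=2 [FAIL (|-1-1|=2 > 1)], height=2
  node 13: h_left=-1, h_right=2, diff=3 [FAIL (|-1-2|=3 > 1)], height=3
  node 7: h_left=-1, h_right=3, diff=4 [FAIL (|-1-3|=4 > 1)], height=4
Node 29 violates the condition: |-1 - 1| = 2 > 1.
Result: Not balanced


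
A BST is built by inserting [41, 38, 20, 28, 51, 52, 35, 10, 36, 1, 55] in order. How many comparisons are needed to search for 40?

Search path for 40: 41 -> 38
Found: False
Comparisons: 2


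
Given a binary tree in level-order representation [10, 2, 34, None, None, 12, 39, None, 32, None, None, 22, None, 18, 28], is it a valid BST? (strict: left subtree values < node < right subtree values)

Level-order array: [10, 2, 34, None, None, 12, 39, None, 32, None, None, 22, None, 18, 28]
Validate using subtree bounds (lo, hi): at each node, require lo < value < hi,
then recurse left with hi=value and right with lo=value.
Preorder trace (stopping at first violation):
  at node 10 with bounds (-inf, +inf): OK
  at node 2 with bounds (-inf, 10): OK
  at node 34 with bounds (10, +inf): OK
  at node 12 with bounds (10, 34): OK
  at node 32 with bounds (12, 34): OK
  at node 22 with bounds (12, 32): OK
  at node 18 with bounds (12, 22): OK
  at node 28 with bounds (22, 32): OK
  at node 39 with bounds (34, +inf): OK
No violation found at any node.
Result: Valid BST


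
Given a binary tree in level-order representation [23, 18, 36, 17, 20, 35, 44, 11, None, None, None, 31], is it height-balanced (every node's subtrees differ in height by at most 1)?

Tree (level-order array): [23, 18, 36, 17, 20, 35, 44, 11, None, None, None, 31]
Definition: a tree is height-balanced if, at every node, |h(left) - h(right)| <= 1 (empty subtree has height -1).
Bottom-up per-node check:
  node 11: h_left=-1, h_right=-1, diff=0 [OK], height=0
  node 17: h_left=0, h_right=-1, diff=1 [OK], height=1
  node 20: h_left=-1, h_right=-1, diff=0 [OK], height=0
  node 18: h_left=1, h_right=0, diff=1 [OK], height=2
  node 31: h_left=-1, h_right=-1, diff=0 [OK], height=0
  node 35: h_left=0, h_right=-1, diff=1 [OK], height=1
  node 44: h_left=-1, h_right=-1, diff=0 [OK], height=0
  node 36: h_left=1, h_right=0, diff=1 [OK], height=2
  node 23: h_left=2, h_right=2, diff=0 [OK], height=3
All nodes satisfy the balance condition.
Result: Balanced


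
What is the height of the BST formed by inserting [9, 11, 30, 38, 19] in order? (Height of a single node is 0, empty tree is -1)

Insertion order: [9, 11, 30, 38, 19]
Tree (level-order array): [9, None, 11, None, 30, 19, 38]
Compute height bottom-up (empty subtree = -1):
  height(19) = 1 + max(-1, -1) = 0
  height(38) = 1 + max(-1, -1) = 0
  height(30) = 1 + max(0, 0) = 1
  height(11) = 1 + max(-1, 1) = 2
  height(9) = 1 + max(-1, 2) = 3
Height = 3


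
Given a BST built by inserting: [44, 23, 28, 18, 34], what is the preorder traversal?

Tree insertion order: [44, 23, 28, 18, 34]
Tree (level-order array): [44, 23, None, 18, 28, None, None, None, 34]
Preorder traversal: [44, 23, 18, 28, 34]


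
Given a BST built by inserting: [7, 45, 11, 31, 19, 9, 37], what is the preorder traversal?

Tree insertion order: [7, 45, 11, 31, 19, 9, 37]
Tree (level-order array): [7, None, 45, 11, None, 9, 31, None, None, 19, 37]
Preorder traversal: [7, 45, 11, 9, 31, 19, 37]


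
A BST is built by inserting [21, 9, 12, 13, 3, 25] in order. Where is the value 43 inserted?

Starting tree (level order): [21, 9, 25, 3, 12, None, None, None, None, None, 13]
Insertion path: 21 -> 25
Result: insert 43 as right child of 25
Final tree (level order): [21, 9, 25, 3, 12, None, 43, None, None, None, 13]


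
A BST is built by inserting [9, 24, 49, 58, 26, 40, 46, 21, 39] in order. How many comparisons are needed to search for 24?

Search path for 24: 9 -> 24
Found: True
Comparisons: 2


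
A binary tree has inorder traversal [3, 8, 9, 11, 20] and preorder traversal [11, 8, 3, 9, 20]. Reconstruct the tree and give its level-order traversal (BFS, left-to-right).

Inorder:  [3, 8, 9, 11, 20]
Preorder: [11, 8, 3, 9, 20]
Algorithm: preorder visits root first, so consume preorder in order;
for each root, split the current inorder slice at that value into
left-subtree inorder and right-subtree inorder, then recurse.
Recursive splits:
  root=11; inorder splits into left=[3, 8, 9], right=[20]
  root=8; inorder splits into left=[3], right=[9]
  root=3; inorder splits into left=[], right=[]
  root=9; inorder splits into left=[], right=[]
  root=20; inorder splits into left=[], right=[]
Reconstructed level-order: [11, 8, 20, 3, 9]


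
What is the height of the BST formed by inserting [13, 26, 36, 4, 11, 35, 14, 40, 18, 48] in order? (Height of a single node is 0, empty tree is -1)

Insertion order: [13, 26, 36, 4, 11, 35, 14, 40, 18, 48]
Tree (level-order array): [13, 4, 26, None, 11, 14, 36, None, None, None, 18, 35, 40, None, None, None, None, None, 48]
Compute height bottom-up (empty subtree = -1):
  height(11) = 1 + max(-1, -1) = 0
  height(4) = 1 + max(-1, 0) = 1
  height(18) = 1 + max(-1, -1) = 0
  height(14) = 1 + max(-1, 0) = 1
  height(35) = 1 + max(-1, -1) = 0
  height(48) = 1 + max(-1, -1) = 0
  height(40) = 1 + max(-1, 0) = 1
  height(36) = 1 + max(0, 1) = 2
  height(26) = 1 + max(1, 2) = 3
  height(13) = 1 + max(1, 3) = 4
Height = 4


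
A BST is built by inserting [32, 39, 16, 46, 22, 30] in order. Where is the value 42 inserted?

Starting tree (level order): [32, 16, 39, None, 22, None, 46, None, 30]
Insertion path: 32 -> 39 -> 46
Result: insert 42 as left child of 46
Final tree (level order): [32, 16, 39, None, 22, None, 46, None, 30, 42]


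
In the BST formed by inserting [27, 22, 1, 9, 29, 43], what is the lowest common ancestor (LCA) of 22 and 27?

Tree insertion order: [27, 22, 1, 9, 29, 43]
Tree (level-order array): [27, 22, 29, 1, None, None, 43, None, 9]
In a BST, the LCA of p=22, q=27 is the first node v on the
root-to-leaf path with p <= v <= q (go left if both < v, right if both > v).
Walk from root:
  at 27: 22 <= 27 <= 27, this is the LCA
LCA = 27


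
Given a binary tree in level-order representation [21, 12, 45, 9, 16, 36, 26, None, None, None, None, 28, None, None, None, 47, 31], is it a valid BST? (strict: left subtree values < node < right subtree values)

Level-order array: [21, 12, 45, 9, 16, 36, 26, None, None, None, None, 28, None, None, None, 47, 31]
Validate using subtree bounds (lo, hi): at each node, require lo < value < hi,
then recurse left with hi=value and right with lo=value.
Preorder trace (stopping at first violation):
  at node 21 with bounds (-inf, +inf): OK
  at node 12 with bounds (-inf, 21): OK
  at node 9 with bounds (-inf, 12): OK
  at node 16 with bounds (12, 21): OK
  at node 45 with bounds (21, +inf): OK
  at node 36 with bounds (21, 45): OK
  at node 28 with bounds (21, 36): OK
  at node 47 with bounds (21, 28): VIOLATION
Node 47 violates its bound: not (21 < 47 < 28).
Result: Not a valid BST


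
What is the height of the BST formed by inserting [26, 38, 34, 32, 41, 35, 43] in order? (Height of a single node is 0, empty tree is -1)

Insertion order: [26, 38, 34, 32, 41, 35, 43]
Tree (level-order array): [26, None, 38, 34, 41, 32, 35, None, 43]
Compute height bottom-up (empty subtree = -1):
  height(32) = 1 + max(-1, -1) = 0
  height(35) = 1 + max(-1, -1) = 0
  height(34) = 1 + max(0, 0) = 1
  height(43) = 1 + max(-1, -1) = 0
  height(41) = 1 + max(-1, 0) = 1
  height(38) = 1 + max(1, 1) = 2
  height(26) = 1 + max(-1, 2) = 3
Height = 3


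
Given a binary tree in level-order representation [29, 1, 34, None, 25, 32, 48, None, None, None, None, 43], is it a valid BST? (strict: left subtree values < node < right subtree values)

Level-order array: [29, 1, 34, None, 25, 32, 48, None, None, None, None, 43]
Validate using subtree bounds (lo, hi): at each node, require lo < value < hi,
then recurse left with hi=value and right with lo=value.
Preorder trace (stopping at first violation):
  at node 29 with bounds (-inf, +inf): OK
  at node 1 with bounds (-inf, 29): OK
  at node 25 with bounds (1, 29): OK
  at node 34 with bounds (29, +inf): OK
  at node 32 with bounds (29, 34): OK
  at node 48 with bounds (34, +inf): OK
  at node 43 with bounds (34, 48): OK
No violation found at any node.
Result: Valid BST


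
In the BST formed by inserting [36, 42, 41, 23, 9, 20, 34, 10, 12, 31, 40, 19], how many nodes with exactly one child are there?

Tree built from: [36, 42, 41, 23, 9, 20, 34, 10, 12, 31, 40, 19]
Tree (level-order array): [36, 23, 42, 9, 34, 41, None, None, 20, 31, None, 40, None, 10, None, None, None, None, None, None, 12, None, 19]
Rule: These are nodes with exactly 1 non-null child.
Per-node child counts:
  node 36: 2 child(ren)
  node 23: 2 child(ren)
  node 9: 1 child(ren)
  node 20: 1 child(ren)
  node 10: 1 child(ren)
  node 12: 1 child(ren)
  node 19: 0 child(ren)
  node 34: 1 child(ren)
  node 31: 0 child(ren)
  node 42: 1 child(ren)
  node 41: 1 child(ren)
  node 40: 0 child(ren)
Matching nodes: [9, 20, 10, 12, 34, 42, 41]
Count of nodes with exactly one child: 7


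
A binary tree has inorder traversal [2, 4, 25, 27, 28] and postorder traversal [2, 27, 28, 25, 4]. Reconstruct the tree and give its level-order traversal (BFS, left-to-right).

Inorder:   [2, 4, 25, 27, 28]
Postorder: [2, 27, 28, 25, 4]
Algorithm: postorder visits root last, so walk postorder right-to-left;
each value is the root of the current inorder slice — split it at that
value, recurse on the right subtree first, then the left.
Recursive splits:
  root=4; inorder splits into left=[2], right=[25, 27, 28]
  root=25; inorder splits into left=[], right=[27, 28]
  root=28; inorder splits into left=[27], right=[]
  root=27; inorder splits into left=[], right=[]
  root=2; inorder splits into left=[], right=[]
Reconstructed level-order: [4, 2, 25, 28, 27]


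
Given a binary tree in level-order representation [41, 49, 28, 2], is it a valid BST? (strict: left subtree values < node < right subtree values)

Level-order array: [41, 49, 28, 2]
Validate using subtree bounds (lo, hi): at each node, require lo < value < hi,
then recurse left with hi=value and right with lo=value.
Preorder trace (stopping at first violation):
  at node 41 with bounds (-inf, +inf): OK
  at node 49 with bounds (-inf, 41): VIOLATION
Node 49 violates its bound: not (-inf < 49 < 41).
Result: Not a valid BST


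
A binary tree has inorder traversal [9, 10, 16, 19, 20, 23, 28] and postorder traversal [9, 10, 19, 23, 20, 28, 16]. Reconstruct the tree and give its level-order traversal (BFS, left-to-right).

Inorder:   [9, 10, 16, 19, 20, 23, 28]
Postorder: [9, 10, 19, 23, 20, 28, 16]
Algorithm: postorder visits root last, so walk postorder right-to-left;
each value is the root of the current inorder slice — split it at that
value, recurse on the right subtree first, then the left.
Recursive splits:
  root=16; inorder splits into left=[9, 10], right=[19, 20, 23, 28]
  root=28; inorder splits into left=[19, 20, 23], right=[]
  root=20; inorder splits into left=[19], right=[23]
  root=23; inorder splits into left=[], right=[]
  root=19; inorder splits into left=[], right=[]
  root=10; inorder splits into left=[9], right=[]
  root=9; inorder splits into left=[], right=[]
Reconstructed level-order: [16, 10, 28, 9, 20, 19, 23]


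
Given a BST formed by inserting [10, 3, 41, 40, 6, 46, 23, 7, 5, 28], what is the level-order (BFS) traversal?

Tree insertion order: [10, 3, 41, 40, 6, 46, 23, 7, 5, 28]
Tree (level-order array): [10, 3, 41, None, 6, 40, 46, 5, 7, 23, None, None, None, None, None, None, None, None, 28]
BFS from the root, enqueuing left then right child of each popped node:
  queue [10] -> pop 10, enqueue [3, 41], visited so far: [10]
  queue [3, 41] -> pop 3, enqueue [6], visited so far: [10, 3]
  queue [41, 6] -> pop 41, enqueue [40, 46], visited so far: [10, 3, 41]
  queue [6, 40, 46] -> pop 6, enqueue [5, 7], visited so far: [10, 3, 41, 6]
  queue [40, 46, 5, 7] -> pop 40, enqueue [23], visited so far: [10, 3, 41, 6, 40]
  queue [46, 5, 7, 23] -> pop 46, enqueue [none], visited so far: [10, 3, 41, 6, 40, 46]
  queue [5, 7, 23] -> pop 5, enqueue [none], visited so far: [10, 3, 41, 6, 40, 46, 5]
  queue [7, 23] -> pop 7, enqueue [none], visited so far: [10, 3, 41, 6, 40, 46, 5, 7]
  queue [23] -> pop 23, enqueue [28], visited so far: [10, 3, 41, 6, 40, 46, 5, 7, 23]
  queue [28] -> pop 28, enqueue [none], visited so far: [10, 3, 41, 6, 40, 46, 5, 7, 23, 28]
Result: [10, 3, 41, 6, 40, 46, 5, 7, 23, 28]


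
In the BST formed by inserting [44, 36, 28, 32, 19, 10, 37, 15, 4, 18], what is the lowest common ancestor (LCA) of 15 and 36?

Tree insertion order: [44, 36, 28, 32, 19, 10, 37, 15, 4, 18]
Tree (level-order array): [44, 36, None, 28, 37, 19, 32, None, None, 10, None, None, None, 4, 15, None, None, None, 18]
In a BST, the LCA of p=15, q=36 is the first node v on the
root-to-leaf path with p <= v <= q (go left if both < v, right if both > v).
Walk from root:
  at 44: both 15 and 36 < 44, go left
  at 36: 15 <= 36 <= 36, this is the LCA
LCA = 36


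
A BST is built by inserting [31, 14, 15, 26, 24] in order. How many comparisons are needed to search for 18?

Search path for 18: 31 -> 14 -> 15 -> 26 -> 24
Found: False
Comparisons: 5


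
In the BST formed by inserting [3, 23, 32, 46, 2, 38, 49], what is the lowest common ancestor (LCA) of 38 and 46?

Tree insertion order: [3, 23, 32, 46, 2, 38, 49]
Tree (level-order array): [3, 2, 23, None, None, None, 32, None, 46, 38, 49]
In a BST, the LCA of p=38, q=46 is the first node v on the
root-to-leaf path with p <= v <= q (go left if both < v, right if both > v).
Walk from root:
  at 3: both 38 and 46 > 3, go right
  at 23: both 38 and 46 > 23, go right
  at 32: both 38 and 46 > 32, go right
  at 46: 38 <= 46 <= 46, this is the LCA
LCA = 46


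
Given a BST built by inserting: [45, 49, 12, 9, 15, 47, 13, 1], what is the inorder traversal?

Tree insertion order: [45, 49, 12, 9, 15, 47, 13, 1]
Tree (level-order array): [45, 12, 49, 9, 15, 47, None, 1, None, 13]
Inorder traversal: [1, 9, 12, 13, 15, 45, 47, 49]


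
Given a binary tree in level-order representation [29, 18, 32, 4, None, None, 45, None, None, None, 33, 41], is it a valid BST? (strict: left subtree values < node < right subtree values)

Level-order array: [29, 18, 32, 4, None, None, 45, None, None, None, 33, 41]
Validate using subtree bounds (lo, hi): at each node, require lo < value < hi,
then recurse left with hi=value and right with lo=value.
Preorder trace (stopping at first violation):
  at node 29 with bounds (-inf, +inf): OK
  at node 18 with bounds (-inf, 29): OK
  at node 4 with bounds (-inf, 18): OK
  at node 32 with bounds (29, +inf): OK
  at node 45 with bounds (32, +inf): OK
  at node 33 with bounds (45, +inf): VIOLATION
Node 33 violates its bound: not (45 < 33 < +inf).
Result: Not a valid BST


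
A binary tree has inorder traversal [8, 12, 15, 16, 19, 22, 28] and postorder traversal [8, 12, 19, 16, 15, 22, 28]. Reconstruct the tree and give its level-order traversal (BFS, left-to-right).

Inorder:   [8, 12, 15, 16, 19, 22, 28]
Postorder: [8, 12, 19, 16, 15, 22, 28]
Algorithm: postorder visits root last, so walk postorder right-to-left;
each value is the root of the current inorder slice — split it at that
value, recurse on the right subtree first, then the left.
Recursive splits:
  root=28; inorder splits into left=[8, 12, 15, 16, 19, 22], right=[]
  root=22; inorder splits into left=[8, 12, 15, 16, 19], right=[]
  root=15; inorder splits into left=[8, 12], right=[16, 19]
  root=16; inorder splits into left=[], right=[19]
  root=19; inorder splits into left=[], right=[]
  root=12; inorder splits into left=[8], right=[]
  root=8; inorder splits into left=[], right=[]
Reconstructed level-order: [28, 22, 15, 12, 16, 8, 19]


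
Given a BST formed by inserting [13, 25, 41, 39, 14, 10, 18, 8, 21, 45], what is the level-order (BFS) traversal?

Tree insertion order: [13, 25, 41, 39, 14, 10, 18, 8, 21, 45]
Tree (level-order array): [13, 10, 25, 8, None, 14, 41, None, None, None, 18, 39, 45, None, 21]
BFS from the root, enqueuing left then right child of each popped node:
  queue [13] -> pop 13, enqueue [10, 25], visited so far: [13]
  queue [10, 25] -> pop 10, enqueue [8], visited so far: [13, 10]
  queue [25, 8] -> pop 25, enqueue [14, 41], visited so far: [13, 10, 25]
  queue [8, 14, 41] -> pop 8, enqueue [none], visited so far: [13, 10, 25, 8]
  queue [14, 41] -> pop 14, enqueue [18], visited so far: [13, 10, 25, 8, 14]
  queue [41, 18] -> pop 41, enqueue [39, 45], visited so far: [13, 10, 25, 8, 14, 41]
  queue [18, 39, 45] -> pop 18, enqueue [21], visited so far: [13, 10, 25, 8, 14, 41, 18]
  queue [39, 45, 21] -> pop 39, enqueue [none], visited so far: [13, 10, 25, 8, 14, 41, 18, 39]
  queue [45, 21] -> pop 45, enqueue [none], visited so far: [13, 10, 25, 8, 14, 41, 18, 39, 45]
  queue [21] -> pop 21, enqueue [none], visited so far: [13, 10, 25, 8, 14, 41, 18, 39, 45, 21]
Result: [13, 10, 25, 8, 14, 41, 18, 39, 45, 21]


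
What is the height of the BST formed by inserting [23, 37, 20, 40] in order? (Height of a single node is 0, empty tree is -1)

Insertion order: [23, 37, 20, 40]
Tree (level-order array): [23, 20, 37, None, None, None, 40]
Compute height bottom-up (empty subtree = -1):
  height(20) = 1 + max(-1, -1) = 0
  height(40) = 1 + max(-1, -1) = 0
  height(37) = 1 + max(-1, 0) = 1
  height(23) = 1 + max(0, 1) = 2
Height = 2


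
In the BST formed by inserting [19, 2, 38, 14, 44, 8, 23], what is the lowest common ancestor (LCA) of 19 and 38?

Tree insertion order: [19, 2, 38, 14, 44, 8, 23]
Tree (level-order array): [19, 2, 38, None, 14, 23, 44, 8]
In a BST, the LCA of p=19, q=38 is the first node v on the
root-to-leaf path with p <= v <= q (go left if both < v, right if both > v).
Walk from root:
  at 19: 19 <= 19 <= 38, this is the LCA
LCA = 19


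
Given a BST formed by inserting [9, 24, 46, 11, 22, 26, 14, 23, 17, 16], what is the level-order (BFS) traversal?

Tree insertion order: [9, 24, 46, 11, 22, 26, 14, 23, 17, 16]
Tree (level-order array): [9, None, 24, 11, 46, None, 22, 26, None, 14, 23, None, None, None, 17, None, None, 16]
BFS from the root, enqueuing left then right child of each popped node:
  queue [9] -> pop 9, enqueue [24], visited so far: [9]
  queue [24] -> pop 24, enqueue [11, 46], visited so far: [9, 24]
  queue [11, 46] -> pop 11, enqueue [22], visited so far: [9, 24, 11]
  queue [46, 22] -> pop 46, enqueue [26], visited so far: [9, 24, 11, 46]
  queue [22, 26] -> pop 22, enqueue [14, 23], visited so far: [9, 24, 11, 46, 22]
  queue [26, 14, 23] -> pop 26, enqueue [none], visited so far: [9, 24, 11, 46, 22, 26]
  queue [14, 23] -> pop 14, enqueue [17], visited so far: [9, 24, 11, 46, 22, 26, 14]
  queue [23, 17] -> pop 23, enqueue [none], visited so far: [9, 24, 11, 46, 22, 26, 14, 23]
  queue [17] -> pop 17, enqueue [16], visited so far: [9, 24, 11, 46, 22, 26, 14, 23, 17]
  queue [16] -> pop 16, enqueue [none], visited so far: [9, 24, 11, 46, 22, 26, 14, 23, 17, 16]
Result: [9, 24, 11, 46, 22, 26, 14, 23, 17, 16]


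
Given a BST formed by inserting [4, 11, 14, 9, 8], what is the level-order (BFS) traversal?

Tree insertion order: [4, 11, 14, 9, 8]
Tree (level-order array): [4, None, 11, 9, 14, 8]
BFS from the root, enqueuing left then right child of each popped node:
  queue [4] -> pop 4, enqueue [11], visited so far: [4]
  queue [11] -> pop 11, enqueue [9, 14], visited so far: [4, 11]
  queue [9, 14] -> pop 9, enqueue [8], visited so far: [4, 11, 9]
  queue [14, 8] -> pop 14, enqueue [none], visited so far: [4, 11, 9, 14]
  queue [8] -> pop 8, enqueue [none], visited so far: [4, 11, 9, 14, 8]
Result: [4, 11, 9, 14, 8]


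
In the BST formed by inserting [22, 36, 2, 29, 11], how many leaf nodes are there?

Tree built from: [22, 36, 2, 29, 11]
Tree (level-order array): [22, 2, 36, None, 11, 29]
Rule: A leaf has 0 children.
Per-node child counts:
  node 22: 2 child(ren)
  node 2: 1 child(ren)
  node 11: 0 child(ren)
  node 36: 1 child(ren)
  node 29: 0 child(ren)
Matching nodes: [11, 29]
Count of leaf nodes: 2


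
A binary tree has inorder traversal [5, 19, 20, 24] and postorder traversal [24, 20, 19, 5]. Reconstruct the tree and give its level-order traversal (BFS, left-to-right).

Inorder:   [5, 19, 20, 24]
Postorder: [24, 20, 19, 5]
Algorithm: postorder visits root last, so walk postorder right-to-left;
each value is the root of the current inorder slice — split it at that
value, recurse on the right subtree first, then the left.
Recursive splits:
  root=5; inorder splits into left=[], right=[19, 20, 24]
  root=19; inorder splits into left=[], right=[20, 24]
  root=20; inorder splits into left=[], right=[24]
  root=24; inorder splits into left=[], right=[]
Reconstructed level-order: [5, 19, 20, 24]


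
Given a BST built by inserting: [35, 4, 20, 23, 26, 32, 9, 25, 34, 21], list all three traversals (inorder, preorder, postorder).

Tree insertion order: [35, 4, 20, 23, 26, 32, 9, 25, 34, 21]
Tree (level-order array): [35, 4, None, None, 20, 9, 23, None, None, 21, 26, None, None, 25, 32, None, None, None, 34]
Inorder (L, root, R): [4, 9, 20, 21, 23, 25, 26, 32, 34, 35]
Preorder (root, L, R): [35, 4, 20, 9, 23, 21, 26, 25, 32, 34]
Postorder (L, R, root): [9, 21, 25, 34, 32, 26, 23, 20, 4, 35]
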